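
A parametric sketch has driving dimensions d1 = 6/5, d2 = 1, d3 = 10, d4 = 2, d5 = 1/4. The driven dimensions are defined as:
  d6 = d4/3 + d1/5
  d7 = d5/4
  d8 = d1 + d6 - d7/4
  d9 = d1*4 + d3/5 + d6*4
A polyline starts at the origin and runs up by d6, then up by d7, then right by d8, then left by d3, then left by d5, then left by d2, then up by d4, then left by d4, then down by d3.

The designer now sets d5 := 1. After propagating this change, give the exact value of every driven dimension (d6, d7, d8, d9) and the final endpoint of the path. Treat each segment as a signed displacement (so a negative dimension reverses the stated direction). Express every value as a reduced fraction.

d6 = 68/75
d7 = 1/4
d8 = 2453/1200
d9 = 782/75
endpoint = (-14347/1200, -2053/300)

Apply edit: d5 := 1
  d6 = d4/3 + d1/5 = 68/75
  d7 = d5/4 = 1/4
  d8 = d1 + d6 - d7/4 = 2453/1200
  d9 = d1*4 + d3/5 + d6*4 = 782/75
Walk from origin (0, 0):
  seg 1: up by d6 = 68/75 → (0, 68/75)
  seg 2: up by d7 = 1/4 → (0, 347/300)
  seg 3: right by d8 = 2453/1200 → (2453/1200, 347/300)
  seg 4: left by d3 = 10 → (-9547/1200, 347/300)
  seg 5: left by d5 = 1 → (-10747/1200, 347/300)
  seg 6: left by d2 = 1 → (-11947/1200, 347/300)
  seg 7: up by d4 = 2 → (-11947/1200, 947/300)
  seg 8: left by d4 = 2 → (-14347/1200, 947/300)
  seg 9: down by d3 = 10 → (-14347/1200, -2053/300)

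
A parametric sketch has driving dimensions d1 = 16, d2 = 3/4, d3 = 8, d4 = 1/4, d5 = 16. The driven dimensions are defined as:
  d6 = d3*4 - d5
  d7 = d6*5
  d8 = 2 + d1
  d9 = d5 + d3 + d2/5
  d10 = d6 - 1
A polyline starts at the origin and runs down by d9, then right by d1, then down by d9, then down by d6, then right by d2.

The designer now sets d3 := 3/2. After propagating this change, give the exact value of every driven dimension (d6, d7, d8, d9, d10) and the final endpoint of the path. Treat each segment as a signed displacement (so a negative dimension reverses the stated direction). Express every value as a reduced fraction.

d6 = -10
d7 = -50
d8 = 18
d9 = 353/20
d10 = -11
endpoint = (67/4, -253/10)

Apply edit: d3 := 3/2
  d6 = d3*4 - d5 = -10
  d7 = d6*5 = -50
  d8 = 2 + d1 = 18
  d9 = d5 + d3 + d2/5 = 353/20
  d10 = d6 - 1 = -11
Walk from origin (0, 0):
  seg 1: down by d9 = 353/20 → (0, -353/20)
  seg 2: right by d1 = 16 → (16, -353/20)
  seg 3: down by d9 = 353/20 → (16, -353/10)
  seg 4: down by d6 = -10 → (16, -253/10)
  seg 5: right by d2 = 3/4 → (67/4, -253/10)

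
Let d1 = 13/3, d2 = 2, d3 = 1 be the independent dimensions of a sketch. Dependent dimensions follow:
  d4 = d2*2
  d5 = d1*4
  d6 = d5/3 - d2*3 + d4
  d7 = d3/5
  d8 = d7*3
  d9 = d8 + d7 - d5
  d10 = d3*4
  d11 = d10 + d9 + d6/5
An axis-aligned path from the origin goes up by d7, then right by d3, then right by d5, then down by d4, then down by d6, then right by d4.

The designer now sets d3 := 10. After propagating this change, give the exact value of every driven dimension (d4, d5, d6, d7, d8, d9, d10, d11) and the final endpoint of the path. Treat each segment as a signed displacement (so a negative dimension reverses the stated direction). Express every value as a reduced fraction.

d4 = 4
d5 = 52/3
d6 = 34/9
d7 = 2
d8 = 6
d9 = -28/3
d10 = 40
d11 = 1414/45
endpoint = (94/3, -52/9)

Apply edit: d3 := 10
  d4 = d2*2 = 4
  d5 = d1*4 = 52/3
  d6 = d5/3 - d2*3 + d4 = 34/9
  d7 = d3/5 = 2
  d8 = d7*3 = 6
  d9 = d8 + d7 - d5 = -28/3
  d10 = d3*4 = 40
  d11 = d10 + d9 + d6/5 = 1414/45
Walk from origin (0, 0):
  seg 1: up by d7 = 2 → (0, 2)
  seg 2: right by d3 = 10 → (10, 2)
  seg 3: right by d5 = 52/3 → (82/3, 2)
  seg 4: down by d4 = 4 → (82/3, -2)
  seg 5: down by d6 = 34/9 → (82/3, -52/9)
  seg 6: right by d4 = 4 → (94/3, -52/9)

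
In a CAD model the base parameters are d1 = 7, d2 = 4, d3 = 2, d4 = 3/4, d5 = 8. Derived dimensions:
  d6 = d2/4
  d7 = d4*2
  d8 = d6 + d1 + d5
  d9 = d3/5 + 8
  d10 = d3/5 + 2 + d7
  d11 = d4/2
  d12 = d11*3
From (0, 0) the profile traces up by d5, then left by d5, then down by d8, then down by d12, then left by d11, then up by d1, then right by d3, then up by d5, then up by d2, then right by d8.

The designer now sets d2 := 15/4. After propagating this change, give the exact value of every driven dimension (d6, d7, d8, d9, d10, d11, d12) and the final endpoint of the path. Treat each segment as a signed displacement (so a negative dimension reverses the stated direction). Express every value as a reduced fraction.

d6 = 15/16
d7 = 3/2
d8 = 255/16
d9 = 42/5
d10 = 39/10
d11 = 3/8
d12 = 9/8
endpoint = (153/16, 155/16)

Apply edit: d2 := 15/4
  d6 = d2/4 = 15/16
  d7 = d4*2 = 3/2
  d8 = d6 + d1 + d5 = 255/16
  d9 = d3/5 + 8 = 42/5
  d10 = d3/5 + 2 + d7 = 39/10
  d11 = d4/2 = 3/8
  d12 = d11*3 = 9/8
Walk from origin (0, 0):
  seg 1: up by d5 = 8 → (0, 8)
  seg 2: left by d5 = 8 → (-8, 8)
  seg 3: down by d8 = 255/16 → (-8, -127/16)
  seg 4: down by d12 = 9/8 → (-8, -145/16)
  seg 5: left by d11 = 3/8 → (-67/8, -145/16)
  seg 6: up by d1 = 7 → (-67/8, -33/16)
  seg 7: right by d3 = 2 → (-51/8, -33/16)
  seg 8: up by d5 = 8 → (-51/8, 95/16)
  seg 9: up by d2 = 15/4 → (-51/8, 155/16)
  seg 10: right by d8 = 255/16 → (153/16, 155/16)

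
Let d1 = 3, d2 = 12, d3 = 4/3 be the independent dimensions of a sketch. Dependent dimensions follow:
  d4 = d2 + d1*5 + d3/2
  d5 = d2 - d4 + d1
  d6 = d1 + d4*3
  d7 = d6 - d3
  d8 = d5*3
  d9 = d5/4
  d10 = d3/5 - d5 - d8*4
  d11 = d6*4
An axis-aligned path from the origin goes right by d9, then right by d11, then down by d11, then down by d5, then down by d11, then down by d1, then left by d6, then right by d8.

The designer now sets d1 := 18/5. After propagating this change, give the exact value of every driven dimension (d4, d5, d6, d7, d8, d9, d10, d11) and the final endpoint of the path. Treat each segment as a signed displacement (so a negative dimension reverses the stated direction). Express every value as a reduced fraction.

d4 = 92/3
d5 = -226/15
d6 = 478/5
d7 = 1414/15
d8 = -226/5
d9 = -113/30
d10 = 2942/15
d11 = 1912/5
endpoint = (1427/6, -2260/3)

Apply edit: d1 := 18/5
  d4 = d2 + d1*5 + d3/2 = 92/3
  d5 = d2 - d4 + d1 = -226/15
  d6 = d1 + d4*3 = 478/5
  d7 = d6 - d3 = 1414/15
  d8 = d5*3 = -226/5
  d9 = d5/4 = -113/30
  d10 = d3/5 - d5 - d8*4 = 2942/15
  d11 = d6*4 = 1912/5
Walk from origin (0, 0):
  seg 1: right by d9 = -113/30 → (-113/30, 0)
  seg 2: right by d11 = 1912/5 → (11359/30, 0)
  seg 3: down by d11 = 1912/5 → (11359/30, -1912/5)
  seg 4: down by d5 = -226/15 → (11359/30, -1102/3)
  seg 5: down by d11 = 1912/5 → (11359/30, -11246/15)
  seg 6: down by d1 = 18/5 → (11359/30, -2260/3)
  seg 7: left by d6 = 478/5 → (8491/30, -2260/3)
  seg 8: right by d8 = -226/5 → (1427/6, -2260/3)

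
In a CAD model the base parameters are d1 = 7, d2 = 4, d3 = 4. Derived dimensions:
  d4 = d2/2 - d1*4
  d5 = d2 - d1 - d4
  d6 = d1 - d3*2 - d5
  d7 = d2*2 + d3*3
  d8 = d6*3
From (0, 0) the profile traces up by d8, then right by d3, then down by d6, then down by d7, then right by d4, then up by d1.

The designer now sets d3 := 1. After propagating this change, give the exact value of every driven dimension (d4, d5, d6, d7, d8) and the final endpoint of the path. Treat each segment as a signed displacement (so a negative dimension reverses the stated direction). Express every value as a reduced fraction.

d4 = -26
d5 = 23
d6 = -18
d7 = 11
d8 = -54
endpoint = (-25, -40)

Apply edit: d3 := 1
  d4 = d2/2 - d1*4 = -26
  d5 = d2 - d1 - d4 = 23
  d6 = d1 - d3*2 - d5 = -18
  d7 = d2*2 + d3*3 = 11
  d8 = d6*3 = -54
Walk from origin (0, 0):
  seg 1: up by d8 = -54 → (0, -54)
  seg 2: right by d3 = 1 → (1, -54)
  seg 3: down by d6 = -18 → (1, -36)
  seg 4: down by d7 = 11 → (1, -47)
  seg 5: right by d4 = -26 → (-25, -47)
  seg 6: up by d1 = 7 → (-25, -40)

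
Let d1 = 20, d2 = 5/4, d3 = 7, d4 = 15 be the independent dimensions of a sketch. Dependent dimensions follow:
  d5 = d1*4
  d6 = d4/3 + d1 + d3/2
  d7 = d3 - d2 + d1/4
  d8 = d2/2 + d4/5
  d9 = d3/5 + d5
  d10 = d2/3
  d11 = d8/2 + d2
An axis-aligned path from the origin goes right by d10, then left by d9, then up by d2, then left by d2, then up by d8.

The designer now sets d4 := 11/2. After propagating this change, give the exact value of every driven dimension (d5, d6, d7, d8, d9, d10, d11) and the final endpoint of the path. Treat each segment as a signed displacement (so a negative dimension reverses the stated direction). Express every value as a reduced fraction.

Apply edit: d4 := 11/2
  d5 = d1*4 = 80
  d6 = d4/3 + d1 + d3/2 = 76/3
  d7 = d3 - d2 + d1/4 = 43/4
  d8 = d2/2 + d4/5 = 69/40
  d9 = d3/5 + d5 = 407/5
  d10 = d2/3 = 5/12
  d11 = d8/2 + d2 = 169/80
Walk from origin (0, 0):
  seg 1: right by d10 = 5/12 → (5/12, 0)
  seg 2: left by d9 = 407/5 → (-4859/60, 0)
  seg 3: up by d2 = 5/4 → (-4859/60, 5/4)
  seg 4: left by d2 = 5/4 → (-2467/30, 5/4)
  seg 5: up by d8 = 69/40 → (-2467/30, 119/40)

d5 = 80
d6 = 76/3
d7 = 43/4
d8 = 69/40
d9 = 407/5
d10 = 5/12
d11 = 169/80
endpoint = (-2467/30, 119/40)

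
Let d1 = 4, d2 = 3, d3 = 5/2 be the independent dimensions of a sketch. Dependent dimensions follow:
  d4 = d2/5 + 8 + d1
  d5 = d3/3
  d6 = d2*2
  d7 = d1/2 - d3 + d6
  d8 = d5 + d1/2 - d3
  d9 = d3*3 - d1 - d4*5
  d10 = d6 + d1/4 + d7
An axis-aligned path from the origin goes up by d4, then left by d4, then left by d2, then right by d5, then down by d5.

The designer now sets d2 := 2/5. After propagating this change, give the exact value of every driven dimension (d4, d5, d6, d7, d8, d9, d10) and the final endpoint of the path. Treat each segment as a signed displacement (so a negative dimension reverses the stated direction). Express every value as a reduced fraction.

d4 = 302/25
d5 = 5/6
d6 = 4/5
d7 = 3/10
d8 = 1/3
d9 = -569/10
d10 = 21/10
endpoint = (-1747/150, 1687/150)

Apply edit: d2 := 2/5
  d4 = d2/5 + 8 + d1 = 302/25
  d5 = d3/3 = 5/6
  d6 = d2*2 = 4/5
  d7 = d1/2 - d3 + d6 = 3/10
  d8 = d5 + d1/2 - d3 = 1/3
  d9 = d3*3 - d1 - d4*5 = -569/10
  d10 = d6 + d1/4 + d7 = 21/10
Walk from origin (0, 0):
  seg 1: up by d4 = 302/25 → (0, 302/25)
  seg 2: left by d4 = 302/25 → (-302/25, 302/25)
  seg 3: left by d2 = 2/5 → (-312/25, 302/25)
  seg 4: right by d5 = 5/6 → (-1747/150, 302/25)
  seg 5: down by d5 = 5/6 → (-1747/150, 1687/150)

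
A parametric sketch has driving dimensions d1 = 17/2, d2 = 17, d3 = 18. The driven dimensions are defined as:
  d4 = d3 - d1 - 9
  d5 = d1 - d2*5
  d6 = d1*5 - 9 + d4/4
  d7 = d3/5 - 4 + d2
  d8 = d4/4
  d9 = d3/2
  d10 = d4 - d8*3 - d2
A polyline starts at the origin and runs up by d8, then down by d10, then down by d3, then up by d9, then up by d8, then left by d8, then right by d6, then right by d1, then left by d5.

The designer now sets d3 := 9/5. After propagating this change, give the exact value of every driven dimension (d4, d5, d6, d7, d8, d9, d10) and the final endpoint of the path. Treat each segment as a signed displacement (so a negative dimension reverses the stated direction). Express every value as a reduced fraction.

d4 = -157/10
d5 = -153/2
d6 = 1183/40
d7 = 334/25
d8 = -157/40
d9 = 9/10
d10 = -837/40
endpoint = (237/2, 487/40)

Apply edit: d3 := 9/5
  d4 = d3 - d1 - 9 = -157/10
  d5 = d1 - d2*5 = -153/2
  d6 = d1*5 - 9 + d4/4 = 1183/40
  d7 = d3/5 - 4 + d2 = 334/25
  d8 = d4/4 = -157/40
  d9 = d3/2 = 9/10
  d10 = d4 - d8*3 - d2 = -837/40
Walk from origin (0, 0):
  seg 1: up by d8 = -157/40 → (0, -157/40)
  seg 2: down by d10 = -837/40 → (0, 17)
  seg 3: down by d3 = 9/5 → (0, 76/5)
  seg 4: up by d9 = 9/10 → (0, 161/10)
  seg 5: up by d8 = -157/40 → (0, 487/40)
  seg 6: left by d8 = -157/40 → (157/40, 487/40)
  seg 7: right by d6 = 1183/40 → (67/2, 487/40)
  seg 8: right by d1 = 17/2 → (42, 487/40)
  seg 9: left by d5 = -153/2 → (237/2, 487/40)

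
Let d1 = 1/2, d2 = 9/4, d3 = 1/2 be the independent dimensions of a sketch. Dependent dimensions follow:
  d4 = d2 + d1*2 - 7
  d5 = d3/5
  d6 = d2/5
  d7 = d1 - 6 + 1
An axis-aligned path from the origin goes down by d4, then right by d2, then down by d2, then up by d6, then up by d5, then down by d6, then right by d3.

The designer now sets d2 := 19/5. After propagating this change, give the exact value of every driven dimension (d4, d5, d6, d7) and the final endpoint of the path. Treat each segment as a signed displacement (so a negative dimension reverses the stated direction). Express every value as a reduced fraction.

d4 = -11/5
d5 = 1/10
d6 = 19/25
d7 = -9/2
endpoint = (43/10, -3/2)

Apply edit: d2 := 19/5
  d4 = d2 + d1*2 - 7 = -11/5
  d5 = d3/5 = 1/10
  d6 = d2/5 = 19/25
  d7 = d1 - 6 + 1 = -9/2
Walk from origin (0, 0):
  seg 1: down by d4 = -11/5 → (0, 11/5)
  seg 2: right by d2 = 19/5 → (19/5, 11/5)
  seg 3: down by d2 = 19/5 → (19/5, -8/5)
  seg 4: up by d6 = 19/25 → (19/5, -21/25)
  seg 5: up by d5 = 1/10 → (19/5, -37/50)
  seg 6: down by d6 = 19/25 → (19/5, -3/2)
  seg 7: right by d3 = 1/2 → (43/10, -3/2)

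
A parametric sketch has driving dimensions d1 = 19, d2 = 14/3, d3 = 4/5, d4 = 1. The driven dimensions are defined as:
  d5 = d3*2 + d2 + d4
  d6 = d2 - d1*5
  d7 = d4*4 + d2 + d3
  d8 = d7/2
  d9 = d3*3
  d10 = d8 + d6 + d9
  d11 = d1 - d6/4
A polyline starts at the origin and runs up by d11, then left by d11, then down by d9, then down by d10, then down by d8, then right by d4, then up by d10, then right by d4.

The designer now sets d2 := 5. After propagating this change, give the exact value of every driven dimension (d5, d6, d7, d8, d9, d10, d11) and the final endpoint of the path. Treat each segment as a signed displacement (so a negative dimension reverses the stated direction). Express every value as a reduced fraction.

Apply edit: d2 := 5
  d5 = d3*2 + d2 + d4 = 38/5
  d6 = d2 - d1*5 = -90
  d7 = d4*4 + d2 + d3 = 49/5
  d8 = d7/2 = 49/10
  d9 = d3*3 = 12/5
  d10 = d8 + d6 + d9 = -827/10
  d11 = d1 - d6/4 = 83/2
Walk from origin (0, 0):
  seg 1: up by d11 = 83/2 → (0, 83/2)
  seg 2: left by d11 = 83/2 → (-83/2, 83/2)
  seg 3: down by d9 = 12/5 → (-83/2, 391/10)
  seg 4: down by d10 = -827/10 → (-83/2, 609/5)
  seg 5: down by d8 = 49/10 → (-83/2, 1169/10)
  seg 6: right by d4 = 1 → (-81/2, 1169/10)
  seg 7: up by d10 = -827/10 → (-81/2, 171/5)
  seg 8: right by d4 = 1 → (-79/2, 171/5)

d5 = 38/5
d6 = -90
d7 = 49/5
d8 = 49/10
d9 = 12/5
d10 = -827/10
d11 = 83/2
endpoint = (-79/2, 171/5)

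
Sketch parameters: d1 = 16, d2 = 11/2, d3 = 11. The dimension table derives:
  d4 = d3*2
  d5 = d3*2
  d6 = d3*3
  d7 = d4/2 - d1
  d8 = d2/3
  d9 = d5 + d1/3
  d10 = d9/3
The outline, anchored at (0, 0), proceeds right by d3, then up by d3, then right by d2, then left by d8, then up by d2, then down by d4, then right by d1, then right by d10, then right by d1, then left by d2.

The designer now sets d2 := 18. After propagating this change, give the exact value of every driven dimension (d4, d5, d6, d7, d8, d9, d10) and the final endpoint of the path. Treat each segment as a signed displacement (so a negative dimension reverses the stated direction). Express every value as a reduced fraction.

Apply edit: d2 := 18
  d4 = d3*2 = 22
  d5 = d3*2 = 22
  d6 = d3*3 = 33
  d7 = d4/2 - d1 = -5
  d8 = d2/3 = 6
  d9 = d5 + d1/3 = 82/3
  d10 = d9/3 = 82/9
Walk from origin (0, 0):
  seg 1: right by d3 = 11 → (11, 0)
  seg 2: up by d3 = 11 → (11, 11)
  seg 3: right by d2 = 18 → (29, 11)
  seg 4: left by d8 = 6 → (23, 11)
  seg 5: up by d2 = 18 → (23, 29)
  seg 6: down by d4 = 22 → (23, 7)
  seg 7: right by d1 = 16 → (39, 7)
  seg 8: right by d10 = 82/9 → (433/9, 7)
  seg 9: right by d1 = 16 → (577/9, 7)
  seg 10: left by d2 = 18 → (415/9, 7)

d4 = 22
d5 = 22
d6 = 33
d7 = -5
d8 = 6
d9 = 82/3
d10 = 82/9
endpoint = (415/9, 7)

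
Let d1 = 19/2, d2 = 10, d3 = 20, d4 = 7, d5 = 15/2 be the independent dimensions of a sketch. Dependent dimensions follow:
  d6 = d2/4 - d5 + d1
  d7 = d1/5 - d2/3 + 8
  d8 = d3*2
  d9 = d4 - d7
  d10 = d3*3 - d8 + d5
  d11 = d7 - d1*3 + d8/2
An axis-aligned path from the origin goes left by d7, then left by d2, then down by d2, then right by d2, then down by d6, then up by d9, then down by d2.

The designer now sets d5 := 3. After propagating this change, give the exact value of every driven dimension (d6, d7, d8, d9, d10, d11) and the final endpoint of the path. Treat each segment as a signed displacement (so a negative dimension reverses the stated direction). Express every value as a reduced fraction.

d6 = 9
d7 = 197/30
d8 = 40
d9 = 13/30
d10 = 23
d11 = -29/15
endpoint = (-197/30, -857/30)

Apply edit: d5 := 3
  d6 = d2/4 - d5 + d1 = 9
  d7 = d1/5 - d2/3 + 8 = 197/30
  d8 = d3*2 = 40
  d9 = d4 - d7 = 13/30
  d10 = d3*3 - d8 + d5 = 23
  d11 = d7 - d1*3 + d8/2 = -29/15
Walk from origin (0, 0):
  seg 1: left by d7 = 197/30 → (-197/30, 0)
  seg 2: left by d2 = 10 → (-497/30, 0)
  seg 3: down by d2 = 10 → (-497/30, -10)
  seg 4: right by d2 = 10 → (-197/30, -10)
  seg 5: down by d6 = 9 → (-197/30, -19)
  seg 6: up by d9 = 13/30 → (-197/30, -557/30)
  seg 7: down by d2 = 10 → (-197/30, -857/30)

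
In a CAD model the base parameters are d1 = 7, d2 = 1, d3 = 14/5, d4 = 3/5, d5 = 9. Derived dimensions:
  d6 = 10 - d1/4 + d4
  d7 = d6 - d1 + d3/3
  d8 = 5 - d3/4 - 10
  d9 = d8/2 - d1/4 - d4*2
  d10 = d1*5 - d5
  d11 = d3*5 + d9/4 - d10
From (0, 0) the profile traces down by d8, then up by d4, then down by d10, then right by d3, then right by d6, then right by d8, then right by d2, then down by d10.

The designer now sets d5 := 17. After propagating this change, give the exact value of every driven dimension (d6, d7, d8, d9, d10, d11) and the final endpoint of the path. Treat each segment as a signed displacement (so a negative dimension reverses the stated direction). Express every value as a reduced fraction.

Apply edit: d5 := 17
  d6 = 10 - d1/4 + d4 = 177/20
  d7 = d6 - d1 + d3/3 = 167/60
  d8 = 5 - d3/4 - 10 = -57/10
  d9 = d8/2 - d1/4 - d4*2 = -29/5
  d10 = d1*5 - d5 = 18
  d11 = d3*5 + d9/4 - d10 = -109/20
Walk from origin (0, 0):
  seg 1: down by d8 = -57/10 → (0, 57/10)
  seg 2: up by d4 = 3/5 → (0, 63/10)
  seg 3: down by d10 = 18 → (0, -117/10)
  seg 4: right by d3 = 14/5 → (14/5, -117/10)
  seg 5: right by d6 = 177/20 → (233/20, -117/10)
  seg 6: right by d8 = -57/10 → (119/20, -117/10)
  seg 7: right by d2 = 1 → (139/20, -117/10)
  seg 8: down by d10 = 18 → (139/20, -297/10)

d6 = 177/20
d7 = 167/60
d8 = -57/10
d9 = -29/5
d10 = 18
d11 = -109/20
endpoint = (139/20, -297/10)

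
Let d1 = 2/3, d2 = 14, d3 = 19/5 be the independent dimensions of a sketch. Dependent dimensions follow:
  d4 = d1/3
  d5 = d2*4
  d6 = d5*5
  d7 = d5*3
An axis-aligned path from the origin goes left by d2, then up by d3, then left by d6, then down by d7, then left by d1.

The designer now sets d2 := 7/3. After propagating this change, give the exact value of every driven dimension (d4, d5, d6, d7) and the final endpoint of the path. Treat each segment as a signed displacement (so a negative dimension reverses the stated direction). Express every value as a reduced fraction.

d4 = 2/9
d5 = 28/3
d6 = 140/3
d7 = 28
endpoint = (-149/3, -121/5)

Apply edit: d2 := 7/3
  d4 = d1/3 = 2/9
  d5 = d2*4 = 28/3
  d6 = d5*5 = 140/3
  d7 = d5*3 = 28
Walk from origin (0, 0):
  seg 1: left by d2 = 7/3 → (-7/3, 0)
  seg 2: up by d3 = 19/5 → (-7/3, 19/5)
  seg 3: left by d6 = 140/3 → (-49, 19/5)
  seg 4: down by d7 = 28 → (-49, -121/5)
  seg 5: left by d1 = 2/3 → (-149/3, -121/5)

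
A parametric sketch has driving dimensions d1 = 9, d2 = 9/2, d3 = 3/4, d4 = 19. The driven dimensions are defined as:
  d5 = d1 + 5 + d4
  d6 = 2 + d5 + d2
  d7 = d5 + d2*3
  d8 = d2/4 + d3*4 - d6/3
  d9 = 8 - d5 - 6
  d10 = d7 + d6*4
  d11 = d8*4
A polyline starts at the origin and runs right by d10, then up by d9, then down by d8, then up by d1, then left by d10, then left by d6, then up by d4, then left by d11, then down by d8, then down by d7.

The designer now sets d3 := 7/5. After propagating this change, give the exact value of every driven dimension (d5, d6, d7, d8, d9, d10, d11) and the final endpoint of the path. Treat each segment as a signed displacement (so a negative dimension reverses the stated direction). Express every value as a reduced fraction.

d5 = 33
d6 = 79/2
d7 = 93/2
d8 = -773/120
d9 = -31
d10 = 409/2
d11 = -773/30
endpoint = (-206/15, -2197/60)

Apply edit: d3 := 7/5
  d5 = d1 + 5 + d4 = 33
  d6 = 2 + d5 + d2 = 79/2
  d7 = d5 + d2*3 = 93/2
  d8 = d2/4 + d3*4 - d6/3 = -773/120
  d9 = 8 - d5 - 6 = -31
  d10 = d7 + d6*4 = 409/2
  d11 = d8*4 = -773/30
Walk from origin (0, 0):
  seg 1: right by d10 = 409/2 → (409/2, 0)
  seg 2: up by d9 = -31 → (409/2, -31)
  seg 3: down by d8 = -773/120 → (409/2, -2947/120)
  seg 4: up by d1 = 9 → (409/2, -1867/120)
  seg 5: left by d10 = 409/2 → (0, -1867/120)
  seg 6: left by d6 = 79/2 → (-79/2, -1867/120)
  seg 7: up by d4 = 19 → (-79/2, 413/120)
  seg 8: left by d11 = -773/30 → (-206/15, 413/120)
  seg 9: down by d8 = -773/120 → (-206/15, 593/60)
  seg 10: down by d7 = 93/2 → (-206/15, -2197/60)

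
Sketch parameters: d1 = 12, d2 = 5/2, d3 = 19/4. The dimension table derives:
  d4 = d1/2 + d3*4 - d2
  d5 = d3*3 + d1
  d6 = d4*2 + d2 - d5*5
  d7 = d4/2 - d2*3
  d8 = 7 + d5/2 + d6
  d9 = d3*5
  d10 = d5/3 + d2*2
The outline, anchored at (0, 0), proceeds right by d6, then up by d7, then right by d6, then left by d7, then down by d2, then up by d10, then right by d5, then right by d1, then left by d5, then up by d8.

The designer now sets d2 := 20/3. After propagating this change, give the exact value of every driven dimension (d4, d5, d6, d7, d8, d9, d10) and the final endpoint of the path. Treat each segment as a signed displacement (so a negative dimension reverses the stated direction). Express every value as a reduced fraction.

Apply edit: d2 := 20/3
  d4 = d1/2 + d3*4 - d2 = 55/3
  d5 = d3*3 + d1 = 105/4
  d6 = d4*2 + d2 - d5*5 = -1055/12
  d7 = d4/2 - d2*3 = -65/6
  d8 = 7 + d5/2 + d6 = -1627/24
  d9 = d3*5 = 95/4
  d10 = d5/3 + d2*2 = 265/12
Walk from origin (0, 0):
  seg 1: right by d6 = -1055/12 → (-1055/12, 0)
  seg 2: up by d7 = -65/6 → (-1055/12, -65/6)
  seg 3: right by d6 = -1055/12 → (-1055/6, -65/6)
  seg 4: left by d7 = -65/6 → (-165, -65/6)
  seg 5: down by d2 = 20/3 → (-165, -35/2)
  seg 6: up by d10 = 265/12 → (-165, 55/12)
  seg 7: right by d5 = 105/4 → (-555/4, 55/12)
  seg 8: right by d1 = 12 → (-507/4, 55/12)
  seg 9: left by d5 = 105/4 → (-153, 55/12)
  seg 10: up by d8 = -1627/24 → (-153, -1517/24)

d4 = 55/3
d5 = 105/4
d6 = -1055/12
d7 = -65/6
d8 = -1627/24
d9 = 95/4
d10 = 265/12
endpoint = (-153, -1517/24)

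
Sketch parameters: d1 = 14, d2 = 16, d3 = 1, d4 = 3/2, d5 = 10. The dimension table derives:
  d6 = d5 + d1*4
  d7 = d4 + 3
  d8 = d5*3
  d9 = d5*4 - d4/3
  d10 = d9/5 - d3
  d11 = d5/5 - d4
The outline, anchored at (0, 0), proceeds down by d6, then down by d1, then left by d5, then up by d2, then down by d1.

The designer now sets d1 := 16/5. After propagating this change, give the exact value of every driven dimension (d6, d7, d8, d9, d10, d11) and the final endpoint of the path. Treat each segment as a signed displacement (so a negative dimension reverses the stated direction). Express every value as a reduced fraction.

Apply edit: d1 := 16/5
  d6 = d5 + d1*4 = 114/5
  d7 = d4 + 3 = 9/2
  d8 = d5*3 = 30
  d9 = d5*4 - d4/3 = 79/2
  d10 = d9/5 - d3 = 69/10
  d11 = d5/5 - d4 = 1/2
Walk from origin (0, 0):
  seg 1: down by d6 = 114/5 → (0, -114/5)
  seg 2: down by d1 = 16/5 → (0, -26)
  seg 3: left by d5 = 10 → (-10, -26)
  seg 4: up by d2 = 16 → (-10, -10)
  seg 5: down by d1 = 16/5 → (-10, -66/5)

d6 = 114/5
d7 = 9/2
d8 = 30
d9 = 79/2
d10 = 69/10
d11 = 1/2
endpoint = (-10, -66/5)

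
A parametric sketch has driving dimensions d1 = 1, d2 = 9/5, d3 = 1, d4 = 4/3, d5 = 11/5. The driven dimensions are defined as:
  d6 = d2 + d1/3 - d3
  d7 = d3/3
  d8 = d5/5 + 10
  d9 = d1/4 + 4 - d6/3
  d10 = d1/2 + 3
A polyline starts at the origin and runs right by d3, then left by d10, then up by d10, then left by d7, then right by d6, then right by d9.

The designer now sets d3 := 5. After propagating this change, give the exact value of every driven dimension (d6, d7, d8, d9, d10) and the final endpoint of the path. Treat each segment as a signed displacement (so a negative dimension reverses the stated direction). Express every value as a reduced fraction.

Apply edit: d3 := 5
  d6 = d2 + d1/3 - d3 = -43/15
  d7 = d3/3 = 5/3
  d8 = d5/5 + 10 = 261/25
  d9 = d1/4 + 4 - d6/3 = 937/180
  d10 = d1/2 + 3 = 7/2
Walk from origin (0, 0):
  seg 1: right by d3 = 5 → (5, 0)
  seg 2: left by d10 = 7/2 → (3/2, 0)
  seg 3: up by d10 = 7/2 → (3/2, 7/2)
  seg 4: left by d7 = 5/3 → (-1/6, 7/2)
  seg 5: right by d6 = -43/15 → (-91/30, 7/2)
  seg 6: right by d9 = 937/180 → (391/180, 7/2)

d6 = -43/15
d7 = 5/3
d8 = 261/25
d9 = 937/180
d10 = 7/2
endpoint = (391/180, 7/2)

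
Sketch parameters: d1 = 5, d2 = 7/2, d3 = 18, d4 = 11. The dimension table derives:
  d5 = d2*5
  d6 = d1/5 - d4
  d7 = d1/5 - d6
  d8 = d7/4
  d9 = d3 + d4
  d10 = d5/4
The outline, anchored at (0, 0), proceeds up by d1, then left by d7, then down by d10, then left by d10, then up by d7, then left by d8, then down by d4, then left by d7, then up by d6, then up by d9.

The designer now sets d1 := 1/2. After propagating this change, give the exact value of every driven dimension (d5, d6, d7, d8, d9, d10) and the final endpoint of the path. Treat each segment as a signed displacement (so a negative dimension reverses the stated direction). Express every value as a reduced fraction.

Apply edit: d1 := 1/2
  d5 = d2*5 = 35/2
  d6 = d1/5 - d4 = -109/10
  d7 = d1/5 - d6 = 11
  d8 = d7/4 = 11/4
  d9 = d3 + d4 = 29
  d10 = d5/4 = 35/8
Walk from origin (0, 0):
  seg 1: up by d1 = 1/2 → (0, 1/2)
  seg 2: left by d7 = 11 → (-11, 1/2)
  seg 3: down by d10 = 35/8 → (-11, -31/8)
  seg 4: left by d10 = 35/8 → (-123/8, -31/8)
  seg 5: up by d7 = 11 → (-123/8, 57/8)
  seg 6: left by d8 = 11/4 → (-145/8, 57/8)
  seg 7: down by d4 = 11 → (-145/8, -31/8)
  seg 8: left by d7 = 11 → (-233/8, -31/8)
  seg 9: up by d6 = -109/10 → (-233/8, -591/40)
  seg 10: up by d9 = 29 → (-233/8, 569/40)

d5 = 35/2
d6 = -109/10
d7 = 11
d8 = 11/4
d9 = 29
d10 = 35/8
endpoint = (-233/8, 569/40)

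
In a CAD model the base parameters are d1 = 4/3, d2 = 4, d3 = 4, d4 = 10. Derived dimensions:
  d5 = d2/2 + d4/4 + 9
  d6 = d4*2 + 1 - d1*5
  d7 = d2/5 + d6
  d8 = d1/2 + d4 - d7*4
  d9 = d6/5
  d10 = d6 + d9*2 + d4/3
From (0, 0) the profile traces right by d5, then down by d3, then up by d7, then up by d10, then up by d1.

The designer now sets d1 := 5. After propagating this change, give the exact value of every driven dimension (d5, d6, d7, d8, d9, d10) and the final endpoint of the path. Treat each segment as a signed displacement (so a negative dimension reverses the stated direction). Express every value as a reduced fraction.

Apply edit: d1 := 5
  d5 = d2/2 + d4/4 + 9 = 27/2
  d6 = d4*2 + 1 - d1*5 = -4
  d7 = d2/5 + d6 = -16/5
  d8 = d1/2 + d4 - d7*4 = 253/10
  d9 = d6/5 = -4/5
  d10 = d6 + d9*2 + d4/3 = -34/15
Walk from origin (0, 0):
  seg 1: right by d5 = 27/2 → (27/2, 0)
  seg 2: down by d3 = 4 → (27/2, -4)
  seg 3: up by d7 = -16/5 → (27/2, -36/5)
  seg 4: up by d10 = -34/15 → (27/2, -142/15)
  seg 5: up by d1 = 5 → (27/2, -67/15)

d5 = 27/2
d6 = -4
d7 = -16/5
d8 = 253/10
d9 = -4/5
d10 = -34/15
endpoint = (27/2, -67/15)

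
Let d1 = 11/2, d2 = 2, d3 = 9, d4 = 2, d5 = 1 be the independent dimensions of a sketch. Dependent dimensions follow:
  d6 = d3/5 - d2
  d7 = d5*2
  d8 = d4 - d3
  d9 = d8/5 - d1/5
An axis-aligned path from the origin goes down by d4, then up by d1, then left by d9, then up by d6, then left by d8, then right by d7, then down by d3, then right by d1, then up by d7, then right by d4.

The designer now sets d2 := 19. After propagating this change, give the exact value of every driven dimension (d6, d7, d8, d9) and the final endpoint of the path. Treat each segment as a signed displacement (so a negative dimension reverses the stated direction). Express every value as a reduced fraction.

Apply edit: d2 := 19
  d6 = d3/5 - d2 = -86/5
  d7 = d5*2 = 2
  d8 = d4 - d3 = -7
  d9 = d8/5 - d1/5 = -5/2
Walk from origin (0, 0):
  seg 1: down by d4 = 2 → (0, -2)
  seg 2: up by d1 = 11/2 → (0, 7/2)
  seg 3: left by d9 = -5/2 → (5/2, 7/2)
  seg 4: up by d6 = -86/5 → (5/2, -137/10)
  seg 5: left by d8 = -7 → (19/2, -137/10)
  seg 6: right by d7 = 2 → (23/2, -137/10)
  seg 7: down by d3 = 9 → (23/2, -227/10)
  seg 8: right by d1 = 11/2 → (17, -227/10)
  seg 9: up by d7 = 2 → (17, -207/10)
  seg 10: right by d4 = 2 → (19, -207/10)

d6 = -86/5
d7 = 2
d8 = -7
d9 = -5/2
endpoint = (19, -207/10)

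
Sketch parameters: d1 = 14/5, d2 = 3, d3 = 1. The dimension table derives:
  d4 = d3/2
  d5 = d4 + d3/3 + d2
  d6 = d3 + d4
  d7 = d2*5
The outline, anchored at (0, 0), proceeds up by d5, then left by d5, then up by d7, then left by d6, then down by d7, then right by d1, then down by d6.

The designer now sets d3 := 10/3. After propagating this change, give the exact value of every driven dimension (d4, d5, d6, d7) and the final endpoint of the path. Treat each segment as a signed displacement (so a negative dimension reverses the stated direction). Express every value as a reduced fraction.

Apply edit: d3 := 10/3
  d4 = d3/2 = 5/3
  d5 = d4 + d3/3 + d2 = 52/9
  d6 = d3 + d4 = 5
  d7 = d2*5 = 15
Walk from origin (0, 0):
  seg 1: up by d5 = 52/9 → (0, 52/9)
  seg 2: left by d5 = 52/9 → (-52/9, 52/9)
  seg 3: up by d7 = 15 → (-52/9, 187/9)
  seg 4: left by d6 = 5 → (-97/9, 187/9)
  seg 5: down by d7 = 15 → (-97/9, 52/9)
  seg 6: right by d1 = 14/5 → (-359/45, 52/9)
  seg 7: down by d6 = 5 → (-359/45, 7/9)

d4 = 5/3
d5 = 52/9
d6 = 5
d7 = 15
endpoint = (-359/45, 7/9)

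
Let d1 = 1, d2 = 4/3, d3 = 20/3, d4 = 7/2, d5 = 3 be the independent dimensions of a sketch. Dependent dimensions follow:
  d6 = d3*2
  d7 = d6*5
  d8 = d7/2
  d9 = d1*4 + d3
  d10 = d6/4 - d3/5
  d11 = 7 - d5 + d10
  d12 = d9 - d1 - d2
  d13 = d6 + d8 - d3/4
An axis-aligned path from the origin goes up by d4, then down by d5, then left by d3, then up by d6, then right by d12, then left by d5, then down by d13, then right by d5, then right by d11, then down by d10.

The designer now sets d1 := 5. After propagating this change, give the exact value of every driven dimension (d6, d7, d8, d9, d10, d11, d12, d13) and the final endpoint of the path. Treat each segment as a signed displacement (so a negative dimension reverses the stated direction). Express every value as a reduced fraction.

d6 = 40/3
d7 = 200/3
d8 = 100/3
d9 = 80/3
d10 = 2
d11 = 6
d12 = 61/3
d13 = 45
endpoint = (59/3, -199/6)

Apply edit: d1 := 5
  d6 = d3*2 = 40/3
  d7 = d6*5 = 200/3
  d8 = d7/2 = 100/3
  d9 = d1*4 + d3 = 80/3
  d10 = d6/4 - d3/5 = 2
  d11 = 7 - d5 + d10 = 6
  d12 = d9 - d1 - d2 = 61/3
  d13 = d6 + d8 - d3/4 = 45
Walk from origin (0, 0):
  seg 1: up by d4 = 7/2 → (0, 7/2)
  seg 2: down by d5 = 3 → (0, 1/2)
  seg 3: left by d3 = 20/3 → (-20/3, 1/2)
  seg 4: up by d6 = 40/3 → (-20/3, 83/6)
  seg 5: right by d12 = 61/3 → (41/3, 83/6)
  seg 6: left by d5 = 3 → (32/3, 83/6)
  seg 7: down by d13 = 45 → (32/3, -187/6)
  seg 8: right by d5 = 3 → (41/3, -187/6)
  seg 9: right by d11 = 6 → (59/3, -187/6)
  seg 10: down by d10 = 2 → (59/3, -199/6)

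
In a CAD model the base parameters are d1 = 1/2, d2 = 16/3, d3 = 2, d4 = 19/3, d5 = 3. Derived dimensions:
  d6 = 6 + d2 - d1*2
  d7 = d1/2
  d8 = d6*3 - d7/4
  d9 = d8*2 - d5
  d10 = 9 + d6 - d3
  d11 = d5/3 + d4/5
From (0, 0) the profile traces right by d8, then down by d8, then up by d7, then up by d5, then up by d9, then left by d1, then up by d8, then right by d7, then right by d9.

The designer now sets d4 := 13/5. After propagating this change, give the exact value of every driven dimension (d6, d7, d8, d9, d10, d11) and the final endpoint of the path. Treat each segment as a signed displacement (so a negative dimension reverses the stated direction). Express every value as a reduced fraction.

Apply edit: d4 := 13/5
  d6 = 6 + d2 - d1*2 = 31/3
  d7 = d1/2 = 1/4
  d8 = d6*3 - d7/4 = 495/16
  d9 = d8*2 - d5 = 471/8
  d10 = 9 + d6 - d3 = 52/3
  d11 = d5/3 + d4/5 = 38/25
Walk from origin (0, 0):
  seg 1: right by d8 = 495/16 → (495/16, 0)
  seg 2: down by d8 = 495/16 → (495/16, -495/16)
  seg 3: up by d7 = 1/4 → (495/16, -491/16)
  seg 4: up by d5 = 3 → (495/16, -443/16)
  seg 5: up by d9 = 471/8 → (495/16, 499/16)
  seg 6: left by d1 = 1/2 → (487/16, 499/16)
  seg 7: up by d8 = 495/16 → (487/16, 497/8)
  seg 8: right by d7 = 1/4 → (491/16, 497/8)
  seg 9: right by d9 = 471/8 → (1433/16, 497/8)

d6 = 31/3
d7 = 1/4
d8 = 495/16
d9 = 471/8
d10 = 52/3
d11 = 38/25
endpoint = (1433/16, 497/8)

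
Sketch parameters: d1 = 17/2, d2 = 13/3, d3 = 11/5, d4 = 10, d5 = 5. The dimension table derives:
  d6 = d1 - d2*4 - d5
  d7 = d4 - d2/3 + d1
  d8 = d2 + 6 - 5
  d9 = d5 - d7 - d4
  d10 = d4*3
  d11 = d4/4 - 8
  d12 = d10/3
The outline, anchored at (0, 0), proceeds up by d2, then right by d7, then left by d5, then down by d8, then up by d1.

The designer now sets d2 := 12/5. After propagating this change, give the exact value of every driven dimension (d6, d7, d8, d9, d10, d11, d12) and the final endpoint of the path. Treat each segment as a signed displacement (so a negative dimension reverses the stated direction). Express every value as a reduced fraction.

d6 = -61/10
d7 = 177/10
d8 = 17/5
d9 = -227/10
d10 = 30
d11 = -11/2
d12 = 10
endpoint = (127/10, 15/2)

Apply edit: d2 := 12/5
  d6 = d1 - d2*4 - d5 = -61/10
  d7 = d4 - d2/3 + d1 = 177/10
  d8 = d2 + 6 - 5 = 17/5
  d9 = d5 - d7 - d4 = -227/10
  d10 = d4*3 = 30
  d11 = d4/4 - 8 = -11/2
  d12 = d10/3 = 10
Walk from origin (0, 0):
  seg 1: up by d2 = 12/5 → (0, 12/5)
  seg 2: right by d7 = 177/10 → (177/10, 12/5)
  seg 3: left by d5 = 5 → (127/10, 12/5)
  seg 4: down by d8 = 17/5 → (127/10, -1)
  seg 5: up by d1 = 17/2 → (127/10, 15/2)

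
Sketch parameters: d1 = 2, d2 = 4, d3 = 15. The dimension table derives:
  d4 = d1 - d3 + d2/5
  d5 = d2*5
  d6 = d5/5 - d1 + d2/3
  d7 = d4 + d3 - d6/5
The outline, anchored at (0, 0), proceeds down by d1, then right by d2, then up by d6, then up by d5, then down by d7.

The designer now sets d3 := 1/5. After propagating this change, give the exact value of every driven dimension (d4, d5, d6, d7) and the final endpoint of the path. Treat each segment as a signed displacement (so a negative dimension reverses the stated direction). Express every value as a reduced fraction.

d4 = 13/5
d5 = 20
d6 = 10/3
d7 = 32/15
endpoint = (4, 96/5)

Apply edit: d3 := 1/5
  d4 = d1 - d3 + d2/5 = 13/5
  d5 = d2*5 = 20
  d6 = d5/5 - d1 + d2/3 = 10/3
  d7 = d4 + d3 - d6/5 = 32/15
Walk from origin (0, 0):
  seg 1: down by d1 = 2 → (0, -2)
  seg 2: right by d2 = 4 → (4, -2)
  seg 3: up by d6 = 10/3 → (4, 4/3)
  seg 4: up by d5 = 20 → (4, 64/3)
  seg 5: down by d7 = 32/15 → (4, 96/5)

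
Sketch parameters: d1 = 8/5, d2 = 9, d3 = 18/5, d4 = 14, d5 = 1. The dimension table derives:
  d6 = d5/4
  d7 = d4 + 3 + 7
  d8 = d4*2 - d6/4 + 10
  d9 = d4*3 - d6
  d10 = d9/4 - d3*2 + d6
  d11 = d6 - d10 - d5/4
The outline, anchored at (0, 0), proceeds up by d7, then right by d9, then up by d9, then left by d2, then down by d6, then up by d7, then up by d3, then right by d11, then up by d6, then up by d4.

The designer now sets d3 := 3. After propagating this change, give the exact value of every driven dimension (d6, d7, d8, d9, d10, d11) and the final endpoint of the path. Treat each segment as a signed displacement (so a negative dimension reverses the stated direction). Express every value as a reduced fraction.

d6 = 1/4
d7 = 24
d8 = 607/16
d9 = 167/4
d10 = 75/16
d11 = -75/16
endpoint = (449/16, 427/4)

Apply edit: d3 := 3
  d6 = d5/4 = 1/4
  d7 = d4 + 3 + 7 = 24
  d8 = d4*2 - d6/4 + 10 = 607/16
  d9 = d4*3 - d6 = 167/4
  d10 = d9/4 - d3*2 + d6 = 75/16
  d11 = d6 - d10 - d5/4 = -75/16
Walk from origin (0, 0):
  seg 1: up by d7 = 24 → (0, 24)
  seg 2: right by d9 = 167/4 → (167/4, 24)
  seg 3: up by d9 = 167/4 → (167/4, 263/4)
  seg 4: left by d2 = 9 → (131/4, 263/4)
  seg 5: down by d6 = 1/4 → (131/4, 131/2)
  seg 6: up by d7 = 24 → (131/4, 179/2)
  seg 7: up by d3 = 3 → (131/4, 185/2)
  seg 8: right by d11 = -75/16 → (449/16, 185/2)
  seg 9: up by d6 = 1/4 → (449/16, 371/4)
  seg 10: up by d4 = 14 → (449/16, 427/4)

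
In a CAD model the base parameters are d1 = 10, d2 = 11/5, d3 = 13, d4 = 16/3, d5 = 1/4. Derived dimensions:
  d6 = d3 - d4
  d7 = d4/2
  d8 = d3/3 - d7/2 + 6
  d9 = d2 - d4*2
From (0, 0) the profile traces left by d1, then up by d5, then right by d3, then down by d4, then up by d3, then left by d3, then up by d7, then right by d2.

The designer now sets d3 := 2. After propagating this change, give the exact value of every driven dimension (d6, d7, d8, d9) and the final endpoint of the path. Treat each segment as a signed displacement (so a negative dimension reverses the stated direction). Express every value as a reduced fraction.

Apply edit: d3 := 2
  d6 = d3 - d4 = -10/3
  d7 = d4/2 = 8/3
  d8 = d3/3 - d7/2 + 6 = 16/3
  d9 = d2 - d4*2 = -127/15
Walk from origin (0, 0):
  seg 1: left by d1 = 10 → (-10, 0)
  seg 2: up by d5 = 1/4 → (-10, 1/4)
  seg 3: right by d3 = 2 → (-8, 1/4)
  seg 4: down by d4 = 16/3 → (-8, -61/12)
  seg 5: up by d3 = 2 → (-8, -37/12)
  seg 6: left by d3 = 2 → (-10, -37/12)
  seg 7: up by d7 = 8/3 → (-10, -5/12)
  seg 8: right by d2 = 11/5 → (-39/5, -5/12)

d6 = -10/3
d7 = 8/3
d8 = 16/3
d9 = -127/15
endpoint = (-39/5, -5/12)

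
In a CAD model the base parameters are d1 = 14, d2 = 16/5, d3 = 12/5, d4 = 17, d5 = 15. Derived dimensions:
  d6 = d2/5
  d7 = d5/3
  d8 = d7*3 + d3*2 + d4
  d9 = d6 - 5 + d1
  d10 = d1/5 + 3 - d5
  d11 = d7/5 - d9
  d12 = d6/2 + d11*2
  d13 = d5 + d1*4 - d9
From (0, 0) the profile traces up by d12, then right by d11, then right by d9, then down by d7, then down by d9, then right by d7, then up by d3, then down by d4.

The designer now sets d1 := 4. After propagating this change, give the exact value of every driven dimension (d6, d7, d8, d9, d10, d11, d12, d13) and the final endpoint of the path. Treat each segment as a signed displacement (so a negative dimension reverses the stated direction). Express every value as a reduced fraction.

d6 = 16/25
d7 = 5
d8 = 184/5
d9 = -9/25
d10 = -56/5
d11 = 34/25
d12 = 76/25
d13 = 784/25
endpoint = (6, -81/5)

Apply edit: d1 := 4
  d6 = d2/5 = 16/25
  d7 = d5/3 = 5
  d8 = d7*3 + d3*2 + d4 = 184/5
  d9 = d6 - 5 + d1 = -9/25
  d10 = d1/5 + 3 - d5 = -56/5
  d11 = d7/5 - d9 = 34/25
  d12 = d6/2 + d11*2 = 76/25
  d13 = d5 + d1*4 - d9 = 784/25
Walk from origin (0, 0):
  seg 1: up by d12 = 76/25 → (0, 76/25)
  seg 2: right by d11 = 34/25 → (34/25, 76/25)
  seg 3: right by d9 = -9/25 → (1, 76/25)
  seg 4: down by d7 = 5 → (1, -49/25)
  seg 5: down by d9 = -9/25 → (1, -8/5)
  seg 6: right by d7 = 5 → (6, -8/5)
  seg 7: up by d3 = 12/5 → (6, 4/5)
  seg 8: down by d4 = 17 → (6, -81/5)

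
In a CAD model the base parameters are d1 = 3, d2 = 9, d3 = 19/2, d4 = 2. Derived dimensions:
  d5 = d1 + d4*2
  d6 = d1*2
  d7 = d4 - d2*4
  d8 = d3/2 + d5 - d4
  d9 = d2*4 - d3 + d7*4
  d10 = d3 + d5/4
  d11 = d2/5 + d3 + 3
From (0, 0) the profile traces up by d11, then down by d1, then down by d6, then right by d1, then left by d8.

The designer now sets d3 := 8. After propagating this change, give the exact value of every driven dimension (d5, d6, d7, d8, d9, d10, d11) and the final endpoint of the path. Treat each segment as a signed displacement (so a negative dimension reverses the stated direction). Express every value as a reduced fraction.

Apply edit: d3 := 8
  d5 = d1 + d4*2 = 7
  d6 = d1*2 = 6
  d7 = d4 - d2*4 = -34
  d8 = d3/2 + d5 - d4 = 9
  d9 = d2*4 - d3 + d7*4 = -108
  d10 = d3 + d5/4 = 39/4
  d11 = d2/5 + d3 + 3 = 64/5
Walk from origin (0, 0):
  seg 1: up by d11 = 64/5 → (0, 64/5)
  seg 2: down by d1 = 3 → (0, 49/5)
  seg 3: down by d6 = 6 → (0, 19/5)
  seg 4: right by d1 = 3 → (3, 19/5)
  seg 5: left by d8 = 9 → (-6, 19/5)

d5 = 7
d6 = 6
d7 = -34
d8 = 9
d9 = -108
d10 = 39/4
d11 = 64/5
endpoint = (-6, 19/5)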